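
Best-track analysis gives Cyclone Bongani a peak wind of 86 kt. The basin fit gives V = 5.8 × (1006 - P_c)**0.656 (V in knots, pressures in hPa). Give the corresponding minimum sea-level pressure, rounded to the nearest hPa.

ΔP = (V / 5.8)^(1/0.656) = (86/5.8)^1.524.
86/5.8 = 14.828; 14.828^1.524 ≈ 60.98 hPa.
P_c = 1006 − 60.98 = 945.02 ≈ 945 hPa.

945 hPa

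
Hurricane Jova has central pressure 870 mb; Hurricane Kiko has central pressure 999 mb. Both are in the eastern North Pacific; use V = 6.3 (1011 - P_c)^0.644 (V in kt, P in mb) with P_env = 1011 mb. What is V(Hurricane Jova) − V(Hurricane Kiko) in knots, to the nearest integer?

121 kt

Hurricane Jova: ΔP = 141; V ≈ 6.3 × 141^0.644 ≈ 152.56 kt.
Hurricane Kiko: ΔP = 12; V ≈ 6.3 × 12^0.644 ≈ 31.21 kt.
Difference ≈ 152.56 − 31.21 = 121.35 → 121 kt.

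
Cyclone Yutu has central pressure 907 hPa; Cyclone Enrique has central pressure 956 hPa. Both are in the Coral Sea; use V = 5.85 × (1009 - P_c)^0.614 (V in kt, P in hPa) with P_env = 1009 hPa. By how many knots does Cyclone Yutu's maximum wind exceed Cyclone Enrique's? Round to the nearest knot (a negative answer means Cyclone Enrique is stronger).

Cyclone Yutu: ΔP = 102; V ≈ 5.85 × 102^0.614 ≈ 100.10 kt.
Cyclone Enrique: ΔP = 53; V ≈ 5.85 × 53^0.614 ≈ 66.97 kt.
Difference ≈ 100.10 − 66.97 = 33.13 → 33 kt.

33 kt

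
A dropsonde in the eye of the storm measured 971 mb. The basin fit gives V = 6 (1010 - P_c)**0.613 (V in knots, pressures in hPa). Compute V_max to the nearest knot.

57 kt

ΔP = 1010 − 971 = 39 mb.
39^0.613 ≈ 9.448.
V ≈ 6 × 9.448 ≈ 56.7 kt.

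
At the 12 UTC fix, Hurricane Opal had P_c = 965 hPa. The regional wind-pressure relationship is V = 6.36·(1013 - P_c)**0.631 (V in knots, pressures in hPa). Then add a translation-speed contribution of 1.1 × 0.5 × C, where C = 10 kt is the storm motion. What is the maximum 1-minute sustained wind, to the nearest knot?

79 kt

ΔP = 1013 − 965 = 48 hPa.
48^0.631 ≈ 11.504.
V ≈ 6.36 × 11.504 ≈ 73.2 kt.
Translation term: 1.1 × 0.5 × 10 = 5.5 kt.
Corrected V ≈ 78.7 kt → 79 kt.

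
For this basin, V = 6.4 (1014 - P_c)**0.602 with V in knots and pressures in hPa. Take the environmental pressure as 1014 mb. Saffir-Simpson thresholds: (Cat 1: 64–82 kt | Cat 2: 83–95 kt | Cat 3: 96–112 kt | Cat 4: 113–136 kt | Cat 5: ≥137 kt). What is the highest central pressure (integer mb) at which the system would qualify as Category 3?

Category 3 begins at V = 96 kt.
Required ΔP = (96/6.4)^(1/0.602) = 15.000^1.661 ≈ 89.88 mb.
P_c ≤ 1014 − 89.88 = 924.12, so the highest integer P_c is 924 mb.

924 mb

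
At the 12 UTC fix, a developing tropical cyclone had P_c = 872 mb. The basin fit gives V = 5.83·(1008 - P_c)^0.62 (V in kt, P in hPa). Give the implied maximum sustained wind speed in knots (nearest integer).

123 kt

ΔP = 1008 − 872 = 136 mb.
136^0.62 ≈ 21.028.
V ≈ 5.83 × 21.028 ≈ 122.6 kt.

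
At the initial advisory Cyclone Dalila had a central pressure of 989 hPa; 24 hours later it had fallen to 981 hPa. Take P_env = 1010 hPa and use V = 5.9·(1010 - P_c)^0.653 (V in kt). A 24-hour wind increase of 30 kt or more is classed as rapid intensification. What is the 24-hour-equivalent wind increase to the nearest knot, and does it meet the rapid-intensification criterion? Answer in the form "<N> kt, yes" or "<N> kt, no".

10 kt, no

V₁: ΔP = 21, V ≈ 5.9 × 21^0.653 ≈ 43.08 kt.
V₂: ΔP = 29, V ≈ 5.9 × 29^0.653 ≈ 53.19 kt.
ΔV over 24 h = 10.11 kt → 24 h equivalent = 10.11 × 24/24 ≈ 10.11 kt.
10 kt < 30 kt ⇒ not rapid intensification.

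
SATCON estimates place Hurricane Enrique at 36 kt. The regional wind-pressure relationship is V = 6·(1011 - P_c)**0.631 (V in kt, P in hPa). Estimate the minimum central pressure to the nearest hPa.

994 hPa

ΔP = (V / 6)^(1/0.631) = (36/6)^1.585.
36/6 = 6.000; 6.000^1.585 ≈ 17.11 hPa.
P_c = 1011 − 17.11 = 993.89 ≈ 994 hPa.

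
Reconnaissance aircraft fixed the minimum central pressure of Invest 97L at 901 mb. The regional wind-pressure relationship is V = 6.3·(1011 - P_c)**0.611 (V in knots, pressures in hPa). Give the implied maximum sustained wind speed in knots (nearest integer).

ΔP = 1011 − 901 = 110 mb.
110^0.611 ≈ 17.672.
V ≈ 6.3 × 17.672 ≈ 111.3 kt.

111 kt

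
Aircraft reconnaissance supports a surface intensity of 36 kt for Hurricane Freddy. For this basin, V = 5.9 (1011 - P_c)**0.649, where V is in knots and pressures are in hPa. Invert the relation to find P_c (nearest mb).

ΔP = (V / 5.9)^(1/0.649) = (36/5.9)^1.541.
36/5.9 = 6.102; 6.102^1.541 ≈ 16.23 mb.
P_c = 1011 − 16.23 = 994.77 ≈ 995 mb.

995 mb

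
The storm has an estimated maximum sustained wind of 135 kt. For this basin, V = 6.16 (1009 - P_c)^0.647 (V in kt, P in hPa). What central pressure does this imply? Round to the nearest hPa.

891 hPa

ΔP = (V / 6.16)^(1/0.647) = (135/6.16)^1.546.
135/6.16 = 21.916; 21.916^1.546 ≈ 118.10 hPa.
P_c = 1009 − 118.10 = 890.90 ≈ 891 hPa.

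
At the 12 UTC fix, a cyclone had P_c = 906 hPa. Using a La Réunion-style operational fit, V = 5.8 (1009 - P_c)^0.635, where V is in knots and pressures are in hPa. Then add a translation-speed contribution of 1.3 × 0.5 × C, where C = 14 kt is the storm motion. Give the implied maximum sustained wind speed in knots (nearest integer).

ΔP = 1009 − 906 = 103 hPa.
103^0.635 ≈ 18.974.
V ≈ 5.8 × 18.974 ≈ 110.0 kt.
Translation term: 1.3 × 0.5 × 14 = 9.1 kt.
Corrected V ≈ 119.1 kt → 119 kt.

119 kt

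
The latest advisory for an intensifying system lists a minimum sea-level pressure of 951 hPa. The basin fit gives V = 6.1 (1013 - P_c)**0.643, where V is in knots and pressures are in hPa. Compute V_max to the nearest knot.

ΔP = 1013 − 951 = 62 hPa.
62^0.643 ≈ 14.207.
V ≈ 6.1 × 14.207 ≈ 86.7 kt.

87 kt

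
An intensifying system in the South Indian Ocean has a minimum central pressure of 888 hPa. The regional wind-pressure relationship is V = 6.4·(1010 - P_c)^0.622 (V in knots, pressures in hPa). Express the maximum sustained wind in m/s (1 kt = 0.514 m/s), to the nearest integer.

65 m/s

ΔP = 1010 − 888 = 122 hPa.
V ≈ 6.4 × 122^0.622 = 6.4 × 19.848 ≈ 127.027 kt.
127.027 × 0.514 ≈ 65.29 m/s → 65 m/s.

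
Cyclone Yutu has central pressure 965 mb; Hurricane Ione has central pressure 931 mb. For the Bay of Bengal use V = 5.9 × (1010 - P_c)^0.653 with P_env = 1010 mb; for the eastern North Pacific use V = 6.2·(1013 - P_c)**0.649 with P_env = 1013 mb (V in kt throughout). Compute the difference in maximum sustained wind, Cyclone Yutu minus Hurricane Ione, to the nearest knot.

Cyclone Yutu: ΔP = 45; V ≈ 5.9 × 45^0.653 ≈ 70.86 kt.
Hurricane Ione: ΔP = 82; V ≈ 6.2 × 82^0.649 ≈ 108.26 kt.
Difference ≈ 70.86 − 108.26 = -37.40 → -37 kt.

-37 kt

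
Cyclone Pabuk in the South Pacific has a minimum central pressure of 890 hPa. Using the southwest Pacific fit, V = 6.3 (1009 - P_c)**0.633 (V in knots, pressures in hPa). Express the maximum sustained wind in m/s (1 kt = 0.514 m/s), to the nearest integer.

ΔP = 1009 − 890 = 119 hPa.
V ≈ 6.3 × 119^0.633 = 6.3 × 20.598 ≈ 129.766 kt.
129.766 × 0.514 ≈ 66.70 m/s → 67 m/s.

67 m/s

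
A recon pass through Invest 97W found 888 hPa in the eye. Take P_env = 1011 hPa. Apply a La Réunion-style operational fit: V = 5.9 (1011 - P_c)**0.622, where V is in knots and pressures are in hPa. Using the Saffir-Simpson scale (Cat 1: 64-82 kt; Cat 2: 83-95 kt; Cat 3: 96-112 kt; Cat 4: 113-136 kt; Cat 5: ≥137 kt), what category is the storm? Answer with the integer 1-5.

4

ΔP = 1011 − 888 = 123 hPa.
V ≈ 5.9 × 123^0.622 = 5.9 × 19.95 ≈ 118 kt.
118 kt falls in the Category 4 band.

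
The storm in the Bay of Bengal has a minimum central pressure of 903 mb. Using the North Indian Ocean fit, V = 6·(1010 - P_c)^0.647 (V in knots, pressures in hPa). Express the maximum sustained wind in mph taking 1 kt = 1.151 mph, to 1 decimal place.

142.0 mph

ΔP = 1010 − 903 = 107 mb.
V ≈ 6 × 107^0.647 = 6 × 20.559 ≈ 123.357 kt.
123.357 × 1.151 ≈ 141.98 mph → 142.0 mph.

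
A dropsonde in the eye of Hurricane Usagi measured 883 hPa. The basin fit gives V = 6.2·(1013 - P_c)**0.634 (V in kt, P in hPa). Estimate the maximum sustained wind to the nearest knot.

ΔP = 1013 − 883 = 130 hPa.
130^0.634 ≈ 21.890.
V ≈ 6.2 × 21.890 ≈ 135.7 kt.

136 kt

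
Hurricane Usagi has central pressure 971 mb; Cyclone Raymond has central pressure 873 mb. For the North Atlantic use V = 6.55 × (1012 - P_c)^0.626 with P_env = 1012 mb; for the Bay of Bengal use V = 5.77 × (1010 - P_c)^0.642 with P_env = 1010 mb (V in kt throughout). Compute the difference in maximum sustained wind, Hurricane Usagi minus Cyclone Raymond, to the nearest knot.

Hurricane Usagi: ΔP = 41; V ≈ 6.55 × 41^0.626 ≈ 66.96 kt.
Cyclone Raymond: ΔP = 137; V ≈ 5.77 × 137^0.642 ≈ 135.82 kt.
Difference ≈ 66.96 − 135.82 = -68.86 → -69 kt.

-69 kt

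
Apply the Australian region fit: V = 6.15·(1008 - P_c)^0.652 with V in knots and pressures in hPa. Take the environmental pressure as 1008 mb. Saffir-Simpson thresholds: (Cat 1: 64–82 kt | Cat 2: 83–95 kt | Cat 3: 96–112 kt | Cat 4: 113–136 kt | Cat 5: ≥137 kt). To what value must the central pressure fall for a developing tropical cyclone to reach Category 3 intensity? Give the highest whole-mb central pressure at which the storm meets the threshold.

Category 3 begins at V = 96 kt.
Required ΔP = (96/6.15)^(1/0.652) = 15.610^1.534 ≈ 67.66 mb.
P_c ≤ 1008 − 67.66 = 940.34, so the highest integer P_c is 940 mb.

940 mb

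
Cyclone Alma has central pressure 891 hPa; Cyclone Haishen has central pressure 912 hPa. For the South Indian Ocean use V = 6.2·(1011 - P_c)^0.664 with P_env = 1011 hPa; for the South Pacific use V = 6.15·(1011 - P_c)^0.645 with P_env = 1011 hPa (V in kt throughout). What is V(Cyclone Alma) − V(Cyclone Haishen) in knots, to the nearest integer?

30 kt

Cyclone Alma: ΔP = 120; V ≈ 6.2 × 120^0.664 ≈ 148.93 kt.
Cyclone Haishen: ΔP = 99; V ≈ 6.15 × 99^0.645 ≈ 119.14 kt.
Difference ≈ 148.93 − 119.14 = 29.79 → 30 kt.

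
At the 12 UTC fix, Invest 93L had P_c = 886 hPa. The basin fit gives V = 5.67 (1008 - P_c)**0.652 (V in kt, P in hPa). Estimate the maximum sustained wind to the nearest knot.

ΔP = 1008 − 886 = 122 hPa.
122^0.652 ≈ 22.925.
V ≈ 5.67 × 22.925 ≈ 130.0 kt.

130 kt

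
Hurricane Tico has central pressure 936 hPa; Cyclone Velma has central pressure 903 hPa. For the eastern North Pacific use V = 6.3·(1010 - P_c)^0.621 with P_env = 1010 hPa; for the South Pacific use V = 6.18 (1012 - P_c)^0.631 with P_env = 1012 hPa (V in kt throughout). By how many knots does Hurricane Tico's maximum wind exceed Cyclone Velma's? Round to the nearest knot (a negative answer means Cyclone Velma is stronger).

-28 kt

Hurricane Tico: ΔP = 74; V ≈ 6.3 × 74^0.621 ≈ 91.23 kt.
Cyclone Velma: ΔP = 109; V ≈ 6.18 × 109^0.631 ≈ 119.29 kt.
Difference ≈ 91.23 − 119.29 = -28.06 → -28 kt.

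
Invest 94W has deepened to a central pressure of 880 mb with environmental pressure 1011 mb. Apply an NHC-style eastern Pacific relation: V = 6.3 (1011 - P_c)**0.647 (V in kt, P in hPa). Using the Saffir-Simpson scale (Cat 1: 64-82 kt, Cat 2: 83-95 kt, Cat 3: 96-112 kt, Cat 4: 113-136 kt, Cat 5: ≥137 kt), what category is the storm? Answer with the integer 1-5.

5

ΔP = 1011 − 880 = 131 mb.
V ≈ 6.3 × 131^0.647 = 6.3 × 23.44 ≈ 148 kt.
148 kt falls in the Category 5 band.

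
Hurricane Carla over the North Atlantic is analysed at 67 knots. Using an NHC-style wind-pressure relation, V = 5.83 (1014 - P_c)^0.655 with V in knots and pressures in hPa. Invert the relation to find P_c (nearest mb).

972 mb

ΔP = (V / 5.83)^(1/0.655) = (67/5.83)^1.527.
67/5.83 = 11.492; 11.492^1.527 ≈ 41.59 mb.
P_c = 1014 − 41.59 = 972.41 ≈ 972 mb.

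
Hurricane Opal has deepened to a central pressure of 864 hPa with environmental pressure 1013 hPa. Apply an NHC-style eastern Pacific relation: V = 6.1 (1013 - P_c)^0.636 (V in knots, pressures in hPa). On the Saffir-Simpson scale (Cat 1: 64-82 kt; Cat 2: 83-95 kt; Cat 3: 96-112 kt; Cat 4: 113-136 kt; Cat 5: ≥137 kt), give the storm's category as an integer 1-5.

ΔP = 1013 − 864 = 149 hPa.
V ≈ 6.1 × 149^0.636 = 6.1 × 24.11 ≈ 147 kt.
147 kt falls in the Category 5 band.

5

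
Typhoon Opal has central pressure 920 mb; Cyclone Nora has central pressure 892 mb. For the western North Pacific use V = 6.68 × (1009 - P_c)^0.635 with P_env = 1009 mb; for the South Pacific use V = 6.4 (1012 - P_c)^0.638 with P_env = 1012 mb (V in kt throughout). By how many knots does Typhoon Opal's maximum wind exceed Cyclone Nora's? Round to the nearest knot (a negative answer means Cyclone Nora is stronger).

-20 kt

Typhoon Opal: ΔP = 89; V ≈ 6.68 × 89^0.635 ≈ 115.52 kt.
Cyclone Nora: ΔP = 120; V ≈ 6.4 × 120^0.638 ≈ 135.74 kt.
Difference ≈ 115.52 − 135.74 = -20.22 → -20 kt.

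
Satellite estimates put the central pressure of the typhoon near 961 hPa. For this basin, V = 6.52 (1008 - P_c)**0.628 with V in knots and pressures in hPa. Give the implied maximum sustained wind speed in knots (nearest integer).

ΔP = 1008 − 961 = 47 hPa.
47^0.628 ≈ 11.222.
V ≈ 6.52 × 11.222 ≈ 73.2 kt.

73 kt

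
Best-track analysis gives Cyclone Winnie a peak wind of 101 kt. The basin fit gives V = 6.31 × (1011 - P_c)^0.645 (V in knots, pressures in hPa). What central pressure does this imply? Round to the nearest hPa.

ΔP = (V / 6.31)^(1/0.645) = (101/6.31)^1.550.
101/6.31 = 16.006; 16.006^1.550 ≈ 73.64 hPa.
P_c = 1011 − 73.64 = 937.36 ≈ 937 hPa.

937 hPa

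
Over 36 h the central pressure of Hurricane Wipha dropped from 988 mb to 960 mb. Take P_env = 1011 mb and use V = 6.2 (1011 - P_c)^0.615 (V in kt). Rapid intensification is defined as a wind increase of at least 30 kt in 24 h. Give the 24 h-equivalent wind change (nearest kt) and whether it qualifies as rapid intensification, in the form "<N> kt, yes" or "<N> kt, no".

18 kt, no

V₁: ΔP = 23, V ≈ 6.2 × 23^0.615 ≈ 42.64 kt.
V₂: ΔP = 51, V ≈ 6.2 × 51^0.615 ≈ 69.59 kt.
ΔV over 36 h = 26.95 kt → 24 h equivalent = 26.95 × 24/36 ≈ 17.97 kt.
18 kt < 30 kt ⇒ not rapid intensification.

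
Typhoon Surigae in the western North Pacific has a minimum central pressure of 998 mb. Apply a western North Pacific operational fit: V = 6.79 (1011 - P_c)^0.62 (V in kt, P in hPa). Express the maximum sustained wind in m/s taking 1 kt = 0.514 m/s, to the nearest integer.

ΔP = 1011 − 998 = 13 mb.
V ≈ 6.79 × 13^0.62 = 6.79 × 4.905 ≈ 33.305 kt.
33.305 × 0.514 ≈ 17.12 m/s → 17 m/s.

17 m/s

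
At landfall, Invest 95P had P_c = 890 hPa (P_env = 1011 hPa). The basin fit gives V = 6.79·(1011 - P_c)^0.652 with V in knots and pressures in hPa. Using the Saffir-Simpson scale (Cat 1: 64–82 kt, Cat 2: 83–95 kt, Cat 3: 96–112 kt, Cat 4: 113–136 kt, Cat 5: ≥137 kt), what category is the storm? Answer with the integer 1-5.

ΔP = 1011 − 890 = 121 hPa.
V ≈ 6.79 × 121^0.652 = 6.79 × 22.80 ≈ 155 kt.
155 kt falls in the Category 5 band.

5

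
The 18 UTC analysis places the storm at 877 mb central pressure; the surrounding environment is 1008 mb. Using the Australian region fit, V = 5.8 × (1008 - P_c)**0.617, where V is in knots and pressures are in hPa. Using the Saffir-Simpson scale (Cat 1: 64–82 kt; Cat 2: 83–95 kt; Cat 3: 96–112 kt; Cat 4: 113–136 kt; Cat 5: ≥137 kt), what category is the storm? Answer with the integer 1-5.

4

ΔP = 1008 − 877 = 131 mb.
V ≈ 5.8 × 131^0.617 = 5.8 × 20.25 ≈ 117 kt.
117 kt falls in the Category 4 band.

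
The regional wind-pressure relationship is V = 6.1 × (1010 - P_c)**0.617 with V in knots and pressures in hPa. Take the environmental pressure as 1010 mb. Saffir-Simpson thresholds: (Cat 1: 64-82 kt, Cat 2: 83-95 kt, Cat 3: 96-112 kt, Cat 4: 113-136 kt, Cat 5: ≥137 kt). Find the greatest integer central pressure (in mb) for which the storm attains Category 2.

941 mb

Category 2 begins at V = 83 kt.
Required ΔP = (83/6.1)^(1/0.617) = 13.607^1.621 ≈ 68.79 mb.
P_c ≤ 1010 − 68.79 = 941.21, so the highest integer P_c is 941 mb.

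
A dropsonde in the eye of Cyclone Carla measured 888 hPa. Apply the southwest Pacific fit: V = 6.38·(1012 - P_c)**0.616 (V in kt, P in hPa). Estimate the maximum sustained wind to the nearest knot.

ΔP = 1012 − 888 = 124 hPa.
124^0.616 ≈ 19.478.
V ≈ 6.38 × 19.478 ≈ 124.3 kt.

124 kt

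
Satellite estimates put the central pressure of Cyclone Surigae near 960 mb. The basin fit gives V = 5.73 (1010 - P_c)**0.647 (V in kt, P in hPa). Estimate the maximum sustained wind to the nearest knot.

ΔP = 1010 − 960 = 50 mb.
50^0.647 ≈ 12.567.
V ≈ 5.73 × 12.567 ≈ 72.0 kt.

72 kt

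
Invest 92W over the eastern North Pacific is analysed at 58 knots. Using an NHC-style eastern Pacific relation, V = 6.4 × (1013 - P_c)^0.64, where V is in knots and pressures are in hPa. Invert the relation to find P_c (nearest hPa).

982 hPa

ΔP = (V / 6.4)^(1/0.64) = (58/6.4)^1.562.
58/6.4 = 9.062; 9.062^1.562 ≈ 31.31 hPa.
P_c = 1013 − 31.31 = 981.69 ≈ 982 hPa.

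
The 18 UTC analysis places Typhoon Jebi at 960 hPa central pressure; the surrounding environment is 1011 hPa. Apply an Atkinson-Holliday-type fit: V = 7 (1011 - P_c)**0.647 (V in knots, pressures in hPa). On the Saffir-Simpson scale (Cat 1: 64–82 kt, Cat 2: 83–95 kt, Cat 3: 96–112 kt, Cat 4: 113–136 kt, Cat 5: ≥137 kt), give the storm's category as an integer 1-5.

2

ΔP = 1011 − 960 = 51 hPa.
V ≈ 7 × 51^0.647 = 7 × 12.73 ≈ 89 kt.
89 kt falls in the Category 2 band.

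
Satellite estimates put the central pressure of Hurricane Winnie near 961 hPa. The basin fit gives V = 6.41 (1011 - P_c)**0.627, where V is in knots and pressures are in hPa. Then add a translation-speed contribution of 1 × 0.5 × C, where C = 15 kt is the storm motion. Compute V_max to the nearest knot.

ΔP = 1011 − 961 = 50 hPa.
50^0.627 ≈ 11.621.
V ≈ 6.41 × 11.621 ≈ 74.5 kt.
Translation term: 1 × 0.5 × 15 = 7.5 kt.
Corrected V ≈ 82 kt → 82 kt.

82 kt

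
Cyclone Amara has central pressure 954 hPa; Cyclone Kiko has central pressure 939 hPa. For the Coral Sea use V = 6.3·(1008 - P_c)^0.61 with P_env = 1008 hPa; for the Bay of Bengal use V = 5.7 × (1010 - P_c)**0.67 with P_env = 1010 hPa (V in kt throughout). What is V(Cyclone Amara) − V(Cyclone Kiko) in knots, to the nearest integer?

Cyclone Amara: ΔP = 54; V ≈ 6.3 × 54^0.61 ≈ 71.80 kt.
Cyclone Kiko: ΔP = 71; V ≈ 5.7 × 71^0.67 ≈ 99.13 kt.
Difference ≈ 71.80 − 99.13 = -27.33 → -27 kt.

-27 kt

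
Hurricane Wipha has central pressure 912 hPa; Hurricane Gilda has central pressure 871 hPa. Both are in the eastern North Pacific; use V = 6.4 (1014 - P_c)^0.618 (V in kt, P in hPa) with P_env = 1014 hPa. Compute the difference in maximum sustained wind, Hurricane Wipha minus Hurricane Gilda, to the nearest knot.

-26 kt

Hurricane Wipha: ΔP = 102; V ≈ 6.4 × 102^0.618 ≈ 111.56 kt.
Hurricane Gilda: ΔP = 143; V ≈ 6.4 × 143^0.618 ≈ 137.46 kt.
Difference ≈ 111.56 − 137.46 = -25.90 → -26 kt.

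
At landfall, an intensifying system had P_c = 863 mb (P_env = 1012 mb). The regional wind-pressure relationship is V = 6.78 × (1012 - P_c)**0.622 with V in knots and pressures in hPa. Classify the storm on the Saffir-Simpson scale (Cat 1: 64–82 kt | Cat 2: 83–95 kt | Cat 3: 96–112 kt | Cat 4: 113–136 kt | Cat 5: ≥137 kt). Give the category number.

5

ΔP = 1012 − 863 = 149 mb.
V ≈ 6.78 × 149^0.622 = 6.78 × 22.48 ≈ 152 kt.
152 kt falls in the Category 5 band.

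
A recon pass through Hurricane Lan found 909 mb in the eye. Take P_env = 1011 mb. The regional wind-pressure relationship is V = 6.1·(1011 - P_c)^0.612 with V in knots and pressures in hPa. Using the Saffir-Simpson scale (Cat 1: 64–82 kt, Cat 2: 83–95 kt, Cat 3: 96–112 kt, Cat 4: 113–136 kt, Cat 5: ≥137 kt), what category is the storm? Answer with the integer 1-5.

ΔP = 1011 − 909 = 102 mb.
V ≈ 6.1 × 102^0.612 = 6.1 × 16.95 ≈ 103 kt.
103 kt falls in the Category 3 band.

3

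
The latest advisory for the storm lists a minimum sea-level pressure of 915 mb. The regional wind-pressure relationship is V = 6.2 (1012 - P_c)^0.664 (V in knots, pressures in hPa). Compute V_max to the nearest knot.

ΔP = 1012 − 915 = 97 mb.
97^0.664 ≈ 20.855.
V ≈ 6.2 × 20.855 ≈ 129.3 kt.

129 kt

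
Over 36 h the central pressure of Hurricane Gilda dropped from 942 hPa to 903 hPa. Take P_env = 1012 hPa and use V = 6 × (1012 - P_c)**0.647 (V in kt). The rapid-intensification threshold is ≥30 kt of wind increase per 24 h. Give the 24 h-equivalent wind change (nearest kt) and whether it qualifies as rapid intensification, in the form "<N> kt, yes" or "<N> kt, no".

21 kt, no

V₁: ΔP = 70, V ≈ 6 × 70^0.647 ≈ 93.74 kt.
V₂: ΔP = 109, V ≈ 6 × 109^0.647 ≈ 124.84 kt.
ΔV over 36 h = 31.10 kt → 24 h equivalent = 31.10 × 24/36 ≈ 20.73 kt.
21 kt < 30 kt ⇒ not rapid intensification.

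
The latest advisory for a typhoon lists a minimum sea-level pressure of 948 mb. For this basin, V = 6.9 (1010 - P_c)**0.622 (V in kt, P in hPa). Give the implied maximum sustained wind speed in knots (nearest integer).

ΔP = 1010 − 948 = 62 mb.
62^0.622 ≈ 13.028.
V ≈ 6.9 × 13.028 ≈ 89.9 kt.

90 kt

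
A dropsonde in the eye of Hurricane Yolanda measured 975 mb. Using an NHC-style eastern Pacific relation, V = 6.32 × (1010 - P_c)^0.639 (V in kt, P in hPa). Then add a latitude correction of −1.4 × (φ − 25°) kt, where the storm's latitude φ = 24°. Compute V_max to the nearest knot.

63 kt

ΔP = 1010 − 975 = 35 mb.
35^0.639 ≈ 9.697.
V ≈ 6.32 × 9.697 ≈ 61.3 kt.
Latitude correction: −1.4 × (24 − 25) = 1.4 kt.
Corrected V ≈ 62.7 kt → 63 kt.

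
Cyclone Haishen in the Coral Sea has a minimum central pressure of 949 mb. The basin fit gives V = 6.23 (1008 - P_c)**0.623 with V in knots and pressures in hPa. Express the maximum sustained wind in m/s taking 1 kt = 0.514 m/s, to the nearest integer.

41 m/s

ΔP = 1008 − 949 = 59 mb.
V ≈ 6.23 × 59^0.623 = 6.23 × 12.684 ≈ 79.019 kt.
79.019 × 0.514 ≈ 40.62 m/s → 41 m/s.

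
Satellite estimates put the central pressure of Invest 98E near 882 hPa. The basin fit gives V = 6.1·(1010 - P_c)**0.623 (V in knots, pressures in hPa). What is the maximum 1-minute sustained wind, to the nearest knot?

ΔP = 1010 − 882 = 128 hPa.
128^0.623 ≈ 20.549.
V ≈ 6.1 × 20.549 ≈ 125.3 kt.

125 kt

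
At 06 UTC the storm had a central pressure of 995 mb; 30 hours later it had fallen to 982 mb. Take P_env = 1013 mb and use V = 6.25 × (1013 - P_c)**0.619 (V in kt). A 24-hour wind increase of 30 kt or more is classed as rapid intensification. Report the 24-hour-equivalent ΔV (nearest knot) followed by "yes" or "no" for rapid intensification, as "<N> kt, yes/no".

12 kt, no

V₁: ΔP = 18, V ≈ 6.25 × 18^0.619 ≈ 37.40 kt.
V₂: ΔP = 31, V ≈ 6.25 × 31^0.619 ≈ 52.36 kt.
ΔV over 30 h = 14.96 kt → 24 h equivalent = 14.96 × 24/30 ≈ 11.97 kt.
12 kt < 30 kt ⇒ not rapid intensification.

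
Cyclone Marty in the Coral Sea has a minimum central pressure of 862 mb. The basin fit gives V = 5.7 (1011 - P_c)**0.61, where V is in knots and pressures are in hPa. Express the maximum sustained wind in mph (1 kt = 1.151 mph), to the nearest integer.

ΔP = 1011 − 862 = 149 mb.
V ≈ 5.7 × 149^0.61 = 5.7 × 21.166 ≈ 120.648 kt.
120.648 × 1.151 ≈ 138.87 mph → 139 mph.

139 mph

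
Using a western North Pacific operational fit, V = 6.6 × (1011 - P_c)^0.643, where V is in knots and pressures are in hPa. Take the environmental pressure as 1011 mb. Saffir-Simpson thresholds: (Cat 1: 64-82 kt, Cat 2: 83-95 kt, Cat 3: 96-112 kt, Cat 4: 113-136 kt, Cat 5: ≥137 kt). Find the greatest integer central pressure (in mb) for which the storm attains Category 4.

928 mb

Category 4 begins at V = 113 kt.
Required ΔP = (113/6.6)^(1/0.643) = 17.121^1.555 ≈ 82.87 mb.
P_c ≤ 1011 − 82.87 = 928.13, so the highest integer P_c is 928 mb.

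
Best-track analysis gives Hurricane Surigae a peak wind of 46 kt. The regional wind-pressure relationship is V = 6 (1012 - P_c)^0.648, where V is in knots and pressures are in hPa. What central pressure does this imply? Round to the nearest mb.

989 mb

ΔP = (V / 6)^(1/0.648) = (46/6)^1.543.
46/6 = 7.667; 7.667^1.543 ≈ 23.18 mb.
P_c = 1012 − 23.18 = 988.82 ≈ 989 mb.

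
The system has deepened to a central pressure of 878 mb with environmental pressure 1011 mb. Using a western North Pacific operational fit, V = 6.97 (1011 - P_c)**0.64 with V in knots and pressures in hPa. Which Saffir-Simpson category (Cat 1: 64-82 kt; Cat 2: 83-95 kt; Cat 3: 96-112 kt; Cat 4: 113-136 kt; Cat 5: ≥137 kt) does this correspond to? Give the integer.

5

ΔP = 1011 − 878 = 133 mb.
V ≈ 6.97 × 133^0.64 = 6.97 × 22.87 ≈ 159 kt.
159 kt falls in the Category 5 band.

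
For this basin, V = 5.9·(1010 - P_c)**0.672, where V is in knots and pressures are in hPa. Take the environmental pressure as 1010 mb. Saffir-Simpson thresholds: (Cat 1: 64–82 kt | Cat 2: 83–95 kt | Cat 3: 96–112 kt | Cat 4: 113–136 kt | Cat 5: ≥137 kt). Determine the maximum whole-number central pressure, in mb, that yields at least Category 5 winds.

Category 5 begins at V = 137 kt.
Required ΔP = (137/5.9)^(1/0.672) = 23.220^1.488 ≈ 107.78 mb.
P_c ≤ 1010 − 107.78 = 902.22, so the highest integer P_c is 902 mb.

902 mb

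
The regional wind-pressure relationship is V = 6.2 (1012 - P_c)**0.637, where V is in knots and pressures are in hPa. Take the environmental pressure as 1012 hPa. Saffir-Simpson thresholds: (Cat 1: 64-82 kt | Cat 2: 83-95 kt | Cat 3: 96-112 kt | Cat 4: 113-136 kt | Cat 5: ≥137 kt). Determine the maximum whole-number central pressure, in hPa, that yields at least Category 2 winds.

Category 2 begins at V = 83 kt.
Required ΔP = (83/6.2)^(1/0.637) = 13.387^1.570 ≈ 58.71 hPa.
P_c ≤ 1012 − 58.71 = 953.29, so the highest integer P_c is 953 hPa.

953 hPa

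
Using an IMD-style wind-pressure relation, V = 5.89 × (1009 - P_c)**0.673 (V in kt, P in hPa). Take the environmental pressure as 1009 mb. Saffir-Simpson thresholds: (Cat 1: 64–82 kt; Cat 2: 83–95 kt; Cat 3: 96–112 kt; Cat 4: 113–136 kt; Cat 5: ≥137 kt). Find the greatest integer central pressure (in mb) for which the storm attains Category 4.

Category 4 begins at V = 113 kt.
Required ΔP = (113/5.89)^(1/0.673) = 19.185^1.486 ≈ 80.60 mb.
P_c ≤ 1009 − 80.60 = 928.40, so the highest integer P_c is 928 mb.

928 mb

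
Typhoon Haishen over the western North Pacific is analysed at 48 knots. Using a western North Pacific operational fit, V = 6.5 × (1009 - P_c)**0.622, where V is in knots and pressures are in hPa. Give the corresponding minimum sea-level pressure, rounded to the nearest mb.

984 mb

ΔP = (V / 6.5)^(1/0.622) = (48/6.5)^1.608.
48/6.5 = 7.385; 7.385^1.608 ≈ 24.89 mb.
P_c = 1009 − 24.89 = 984.11 ≈ 984 mb.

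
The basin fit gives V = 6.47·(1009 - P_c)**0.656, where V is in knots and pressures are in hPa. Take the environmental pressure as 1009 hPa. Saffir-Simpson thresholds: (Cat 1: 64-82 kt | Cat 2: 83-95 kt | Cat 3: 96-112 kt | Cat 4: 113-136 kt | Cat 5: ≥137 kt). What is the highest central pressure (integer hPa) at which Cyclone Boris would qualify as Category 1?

Category 1 begins at V = 64 kt.
Required ΔP = (64/6.47)^(1/0.656) = 9.892^1.524 ≈ 32.90 hPa.
P_c ≤ 1009 − 32.90 = 976.10, so the highest integer P_c is 976 hPa.

976 hPa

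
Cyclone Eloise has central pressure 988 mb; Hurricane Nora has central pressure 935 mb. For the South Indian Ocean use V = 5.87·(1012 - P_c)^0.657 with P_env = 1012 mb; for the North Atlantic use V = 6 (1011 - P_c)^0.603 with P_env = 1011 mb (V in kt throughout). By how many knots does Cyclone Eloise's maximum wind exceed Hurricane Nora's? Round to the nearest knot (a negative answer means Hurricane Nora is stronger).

Cyclone Eloise: ΔP = 24; V ≈ 5.87 × 24^0.657 ≈ 47.36 kt.
Hurricane Nora: ΔP = 76; V ≈ 6 × 76^0.603 ≈ 81.71 kt.
Difference ≈ 47.36 − 81.71 = -34.35 → -34 kt.

-34 kt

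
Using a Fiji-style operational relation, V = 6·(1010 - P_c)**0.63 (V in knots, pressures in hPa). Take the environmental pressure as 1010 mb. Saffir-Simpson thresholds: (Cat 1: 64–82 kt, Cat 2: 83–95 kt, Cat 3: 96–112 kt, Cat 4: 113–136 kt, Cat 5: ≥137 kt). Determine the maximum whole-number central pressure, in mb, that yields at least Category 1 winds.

Category 1 begins at V = 64 kt.
Required ΔP = (64/6)^(1/0.63) = 10.667^1.587 ≈ 42.83 mb.
P_c ≤ 1010 − 42.83 = 967.17, so the highest integer P_c is 967 mb.

967 mb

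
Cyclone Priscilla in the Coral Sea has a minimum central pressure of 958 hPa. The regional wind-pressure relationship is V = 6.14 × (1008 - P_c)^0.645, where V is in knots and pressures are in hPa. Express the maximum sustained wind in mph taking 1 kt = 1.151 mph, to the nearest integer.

88 mph

ΔP = 1008 − 958 = 50 hPa.
V ≈ 6.14 × 50^0.645 = 6.14 × 12.469 ≈ 76.560 kt.
76.560 × 1.151 ≈ 88.12 mph → 88 mph.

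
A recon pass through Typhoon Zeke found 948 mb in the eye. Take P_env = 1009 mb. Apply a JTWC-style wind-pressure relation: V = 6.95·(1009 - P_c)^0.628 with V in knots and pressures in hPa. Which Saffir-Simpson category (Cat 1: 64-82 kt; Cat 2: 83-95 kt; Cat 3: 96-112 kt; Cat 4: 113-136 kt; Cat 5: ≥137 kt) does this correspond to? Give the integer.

ΔP = 1009 − 948 = 61 mb.
V ≈ 6.95 × 61^0.628 = 6.95 × 13.22 ≈ 92 kt.
92 kt falls in the Category 2 band.

2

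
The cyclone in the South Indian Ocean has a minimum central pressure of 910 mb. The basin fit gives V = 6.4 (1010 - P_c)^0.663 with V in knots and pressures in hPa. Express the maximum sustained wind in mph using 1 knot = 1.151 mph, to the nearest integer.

ΔP = 1010 − 910 = 100 mb.
V ≈ 6.4 × 100^0.663 = 6.4 × 21.184 ≈ 135.575 kt.
135.575 × 1.151 ≈ 156.05 mph → 156 mph.

156 mph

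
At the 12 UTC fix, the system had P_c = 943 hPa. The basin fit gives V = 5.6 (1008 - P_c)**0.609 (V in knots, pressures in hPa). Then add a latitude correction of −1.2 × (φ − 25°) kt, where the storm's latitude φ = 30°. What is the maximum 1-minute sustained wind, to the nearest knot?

65 kt

ΔP = 1008 − 943 = 65 hPa.
65^0.609 ≈ 12.708.
V ≈ 5.6 × 12.708 ≈ 71.2 kt.
Latitude correction: −1.2 × (30 − 25) = -6 kt.
Corrected V ≈ 65.2 kt → 65 kt.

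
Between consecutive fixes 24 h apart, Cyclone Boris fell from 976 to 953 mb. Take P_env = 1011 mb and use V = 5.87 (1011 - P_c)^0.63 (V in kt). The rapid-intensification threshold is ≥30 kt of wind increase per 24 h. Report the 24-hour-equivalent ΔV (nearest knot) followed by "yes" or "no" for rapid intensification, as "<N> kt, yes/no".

V₁: ΔP = 35, V ≈ 5.87 × 35^0.63 ≈ 55.13 kt.
V₂: ΔP = 58, V ≈ 5.87 × 58^0.63 ≈ 75.79 kt.
ΔV over 24 h = 20.66 kt → 24 h equivalent = 20.66 × 24/24 ≈ 20.66 kt.
21 kt < 30 kt ⇒ not rapid intensification.

21 kt, no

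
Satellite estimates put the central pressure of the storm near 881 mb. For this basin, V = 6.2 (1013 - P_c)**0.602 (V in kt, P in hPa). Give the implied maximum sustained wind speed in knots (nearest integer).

117 kt

ΔP = 1013 − 881 = 132 mb.
132^0.602 ≈ 18.905.
V ≈ 6.2 × 18.905 ≈ 117.2 kt.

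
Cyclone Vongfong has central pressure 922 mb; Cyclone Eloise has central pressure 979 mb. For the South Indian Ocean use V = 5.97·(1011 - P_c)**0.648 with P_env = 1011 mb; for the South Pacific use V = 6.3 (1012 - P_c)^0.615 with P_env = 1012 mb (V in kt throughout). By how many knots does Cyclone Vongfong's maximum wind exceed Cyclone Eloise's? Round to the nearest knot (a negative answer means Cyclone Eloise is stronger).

Cyclone Vongfong: ΔP = 89; V ≈ 5.97 × 89^0.648 ≈ 109.44 kt.
Cyclone Eloise: ΔP = 33; V ≈ 6.3 × 33^0.615 ≈ 54.10 kt.
Difference ≈ 109.44 − 54.10 = 55.34 → 55 kt.

55 kt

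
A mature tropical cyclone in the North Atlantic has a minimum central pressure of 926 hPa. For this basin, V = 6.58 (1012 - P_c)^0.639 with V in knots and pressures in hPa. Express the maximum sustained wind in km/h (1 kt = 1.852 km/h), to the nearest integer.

ΔP = 1012 − 926 = 86 hPa.
V ≈ 6.58 × 86^0.639 = 6.58 × 17.224 ≈ 113.337 kt.
113.337 × 1.852 ≈ 209.90 km/h → 210 km/h.

210 km/h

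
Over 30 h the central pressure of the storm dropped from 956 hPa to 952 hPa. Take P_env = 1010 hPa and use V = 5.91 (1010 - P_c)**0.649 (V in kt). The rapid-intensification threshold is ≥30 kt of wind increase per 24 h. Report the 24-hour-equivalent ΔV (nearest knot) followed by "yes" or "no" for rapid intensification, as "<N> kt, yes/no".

3 kt, no

V₁: ΔP = 54, V ≈ 5.91 × 54^0.649 ≈ 78.69 kt.
V₂: ΔP = 58, V ≈ 5.91 × 58^0.649 ≈ 82.42 kt.
ΔV over 30 h = 3.73 kt → 24 h equivalent = 3.73 × 24/30 ≈ 2.98 kt.
3 kt < 30 kt ⇒ not rapid intensification.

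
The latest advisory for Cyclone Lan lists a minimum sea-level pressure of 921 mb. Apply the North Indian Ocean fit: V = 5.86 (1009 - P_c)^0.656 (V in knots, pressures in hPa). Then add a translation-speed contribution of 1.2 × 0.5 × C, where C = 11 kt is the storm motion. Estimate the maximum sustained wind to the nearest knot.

ΔP = 1009 − 921 = 88 mb.
88^0.656 ≈ 18.862.
V ≈ 5.86 × 18.862 ≈ 110.5 kt.
Translation term: 1.2 × 0.5 × 11 = 6.6 kt.
Corrected V ≈ 117.1 kt → 117 kt.

117 kt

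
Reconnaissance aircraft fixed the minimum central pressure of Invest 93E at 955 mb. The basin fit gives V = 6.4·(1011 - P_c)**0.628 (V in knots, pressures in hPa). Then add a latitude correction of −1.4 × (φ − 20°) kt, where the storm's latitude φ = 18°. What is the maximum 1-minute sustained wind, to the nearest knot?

ΔP = 1011 − 955 = 56 mb.
56^0.628 ≈ 12.527.
V ≈ 6.4 × 12.527 ≈ 80.2 kt.
Latitude correction: −1.4 × (18 − 20) = 2.8 kt.
Corrected V ≈ 83 kt → 83 kt.

83 kt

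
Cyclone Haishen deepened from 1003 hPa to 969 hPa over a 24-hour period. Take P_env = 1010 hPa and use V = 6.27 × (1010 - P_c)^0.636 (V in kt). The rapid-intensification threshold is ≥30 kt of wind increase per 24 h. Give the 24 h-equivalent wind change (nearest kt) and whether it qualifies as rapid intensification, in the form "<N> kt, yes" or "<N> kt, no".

V₁: ΔP = 7, V ≈ 6.27 × 7^0.636 ≈ 21.61 kt.
V₂: ΔP = 41, V ≈ 6.27 × 41^0.636 ≈ 66.53 kt.
ΔV over 24 h = 44.92 kt → 24 h equivalent = 44.92 × 24/24 ≈ 44.92 kt.
45 kt ≥ 30 kt ⇒ rapid intensification.

45 kt, yes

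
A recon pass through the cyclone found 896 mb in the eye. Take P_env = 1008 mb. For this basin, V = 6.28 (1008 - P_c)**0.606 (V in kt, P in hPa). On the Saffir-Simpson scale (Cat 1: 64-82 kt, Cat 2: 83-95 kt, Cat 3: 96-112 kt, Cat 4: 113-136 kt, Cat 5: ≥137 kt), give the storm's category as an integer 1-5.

3

ΔP = 1008 − 896 = 112 mb.
V ≈ 6.28 × 112^0.606 = 6.28 × 17.45 ≈ 110 kt.
110 kt falls in the Category 3 band.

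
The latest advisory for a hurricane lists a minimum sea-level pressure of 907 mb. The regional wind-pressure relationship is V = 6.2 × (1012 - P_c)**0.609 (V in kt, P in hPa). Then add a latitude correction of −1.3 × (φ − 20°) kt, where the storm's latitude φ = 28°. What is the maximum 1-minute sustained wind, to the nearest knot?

ΔP = 1012 − 907 = 105 mb.
105^0.609 ≈ 17.018.
V ≈ 6.2 × 17.018 ≈ 105.5 kt.
Latitude correction: −1.3 × (28 − 20) = -10.4 kt.
Corrected V ≈ 95.1 kt → 95 kt.

95 kt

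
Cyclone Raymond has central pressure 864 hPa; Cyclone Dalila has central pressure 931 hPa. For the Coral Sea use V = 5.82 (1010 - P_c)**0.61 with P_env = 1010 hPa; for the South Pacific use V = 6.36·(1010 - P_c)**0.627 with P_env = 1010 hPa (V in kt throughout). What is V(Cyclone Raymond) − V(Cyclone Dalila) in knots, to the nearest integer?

Cyclone Raymond: ΔP = 146; V ≈ 5.82 × 146^0.61 ≈ 121.67 kt.
Cyclone Dalila: ΔP = 79; V ≈ 6.36 × 79^0.627 ≈ 98.46 kt.
Difference ≈ 121.67 − 98.46 = 23.21 → 23 kt.

23 kt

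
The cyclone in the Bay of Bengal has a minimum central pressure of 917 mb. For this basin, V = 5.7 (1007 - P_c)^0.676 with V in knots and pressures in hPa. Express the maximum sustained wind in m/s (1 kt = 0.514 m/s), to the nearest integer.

61 m/s

ΔP = 1007 − 917 = 90 mb.
V ≈ 5.7 × 90^0.676 = 5.7 × 20.944 ≈ 119.383 kt.
119.383 × 0.514 ≈ 61.36 m/s → 61 m/s.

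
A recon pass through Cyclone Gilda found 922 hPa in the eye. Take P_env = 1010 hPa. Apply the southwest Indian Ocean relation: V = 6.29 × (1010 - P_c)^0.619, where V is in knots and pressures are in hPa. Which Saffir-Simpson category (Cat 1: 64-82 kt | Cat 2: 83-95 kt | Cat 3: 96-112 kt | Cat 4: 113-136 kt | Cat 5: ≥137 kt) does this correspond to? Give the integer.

ΔP = 1010 − 922 = 88 hPa.
V ≈ 6.29 × 88^0.619 = 6.29 × 15.98 ≈ 101 kt.
101 kt falls in the Category 3 band.

3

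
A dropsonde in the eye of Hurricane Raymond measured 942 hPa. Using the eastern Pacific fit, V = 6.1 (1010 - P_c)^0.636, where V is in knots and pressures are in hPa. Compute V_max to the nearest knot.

ΔP = 1010 − 942 = 68 hPa.
68^0.636 ≈ 14.638.
V ≈ 6.1 × 14.638 ≈ 89.3 kt.

89 kt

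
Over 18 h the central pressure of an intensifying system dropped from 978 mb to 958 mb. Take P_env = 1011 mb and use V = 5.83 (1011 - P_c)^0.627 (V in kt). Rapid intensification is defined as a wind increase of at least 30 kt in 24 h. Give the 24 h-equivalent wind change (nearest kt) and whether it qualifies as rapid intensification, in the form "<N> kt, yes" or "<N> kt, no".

V₁: ΔP = 33, V ≈ 5.83 × 33^0.627 ≈ 52.21 kt.
V₂: ΔP = 53, V ≈ 5.83 × 53^0.627 ≈ 70.27 kt.
ΔV over 18 h = 18.06 kt → 24 h equivalent = 18.06 × 24/18 ≈ 24.08 kt.
24 kt < 30 kt ⇒ not rapid intensification.

24 kt, no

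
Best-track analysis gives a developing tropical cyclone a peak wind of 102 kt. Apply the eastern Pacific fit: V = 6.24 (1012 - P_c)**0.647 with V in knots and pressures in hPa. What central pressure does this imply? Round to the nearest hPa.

937 hPa

ΔP = (V / 6.24)^(1/0.647) = (102/6.24)^1.546.
102/6.24 = 16.346; 16.346^1.546 ≈ 75.07 hPa.
P_c = 1012 − 75.07 = 936.93 ≈ 937 hPa.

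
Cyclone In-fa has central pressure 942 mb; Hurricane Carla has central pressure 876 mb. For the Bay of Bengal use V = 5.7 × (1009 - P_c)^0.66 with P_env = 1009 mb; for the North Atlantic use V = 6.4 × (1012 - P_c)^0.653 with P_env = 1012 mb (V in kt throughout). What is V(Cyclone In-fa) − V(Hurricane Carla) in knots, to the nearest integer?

-67 kt

Cyclone In-fa: ΔP = 67; V ≈ 5.7 × 67^0.66 ≈ 91.43 kt.
Hurricane Carla: ΔP = 136; V ≈ 6.4 × 136^0.653 ≈ 158.26 kt.
Difference ≈ 91.43 − 158.26 = -66.83 → -67 kt.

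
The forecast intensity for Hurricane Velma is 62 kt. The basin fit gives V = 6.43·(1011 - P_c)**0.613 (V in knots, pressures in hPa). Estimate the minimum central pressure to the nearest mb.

971 mb

ΔP = (V / 6.43)^(1/0.613) = (62/6.43)^1.631.
62/6.43 = 9.642; 9.642^1.631 ≈ 40.32 mb.
P_c = 1011 − 40.32 = 970.68 ≈ 971 mb.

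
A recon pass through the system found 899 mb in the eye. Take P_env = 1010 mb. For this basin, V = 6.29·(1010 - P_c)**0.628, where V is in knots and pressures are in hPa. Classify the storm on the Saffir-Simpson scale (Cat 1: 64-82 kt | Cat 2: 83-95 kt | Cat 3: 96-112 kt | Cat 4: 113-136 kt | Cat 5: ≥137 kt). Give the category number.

ΔP = 1010 − 899 = 111 mb.
V ≈ 6.29 × 111^0.628 = 6.29 × 19.25 ≈ 121 kt.
121 kt falls in the Category 4 band.

4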